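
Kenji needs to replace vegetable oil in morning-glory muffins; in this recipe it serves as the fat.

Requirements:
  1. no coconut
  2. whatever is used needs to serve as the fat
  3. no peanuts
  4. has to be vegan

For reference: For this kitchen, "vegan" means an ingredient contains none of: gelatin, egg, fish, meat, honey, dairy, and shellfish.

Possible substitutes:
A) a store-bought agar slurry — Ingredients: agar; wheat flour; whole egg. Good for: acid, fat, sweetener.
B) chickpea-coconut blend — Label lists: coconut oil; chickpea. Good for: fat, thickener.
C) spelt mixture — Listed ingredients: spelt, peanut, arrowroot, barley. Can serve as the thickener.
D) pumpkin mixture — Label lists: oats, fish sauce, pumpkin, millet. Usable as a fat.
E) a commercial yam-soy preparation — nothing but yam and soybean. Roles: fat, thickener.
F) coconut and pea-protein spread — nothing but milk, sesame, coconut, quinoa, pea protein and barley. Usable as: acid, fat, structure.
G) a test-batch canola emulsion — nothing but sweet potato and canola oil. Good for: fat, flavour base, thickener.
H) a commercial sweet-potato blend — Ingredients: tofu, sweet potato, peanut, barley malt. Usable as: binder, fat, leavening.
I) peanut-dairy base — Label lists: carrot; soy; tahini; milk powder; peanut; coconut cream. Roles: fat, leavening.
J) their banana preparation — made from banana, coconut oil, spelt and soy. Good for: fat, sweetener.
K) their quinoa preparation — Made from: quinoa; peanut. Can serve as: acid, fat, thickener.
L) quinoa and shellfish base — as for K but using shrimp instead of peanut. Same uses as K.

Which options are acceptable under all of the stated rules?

A: has whole egg, so not vegan — out
B: has coconut oil, so not coconut-free — out
C: not usable as a fat; has peanut, so not peanut-free — out
D: has fish sauce, so not vegan — no
E: only soybean and yam; none excluded — keep
F: has milk, so not vegan; has coconut, so not coconut-free — no
G: works as a fat, no peanut, no coconut — keep
H: has peanut, so not peanut-free — no
I: has milk powder, so not vegan; has coconut cream, so not coconut-free (and 1 more) — no
J: has coconut oil, so not coconut-free — out
K: has peanut, so not peanut-free — reject
L: has shrimp, so not vegan — reject

E, G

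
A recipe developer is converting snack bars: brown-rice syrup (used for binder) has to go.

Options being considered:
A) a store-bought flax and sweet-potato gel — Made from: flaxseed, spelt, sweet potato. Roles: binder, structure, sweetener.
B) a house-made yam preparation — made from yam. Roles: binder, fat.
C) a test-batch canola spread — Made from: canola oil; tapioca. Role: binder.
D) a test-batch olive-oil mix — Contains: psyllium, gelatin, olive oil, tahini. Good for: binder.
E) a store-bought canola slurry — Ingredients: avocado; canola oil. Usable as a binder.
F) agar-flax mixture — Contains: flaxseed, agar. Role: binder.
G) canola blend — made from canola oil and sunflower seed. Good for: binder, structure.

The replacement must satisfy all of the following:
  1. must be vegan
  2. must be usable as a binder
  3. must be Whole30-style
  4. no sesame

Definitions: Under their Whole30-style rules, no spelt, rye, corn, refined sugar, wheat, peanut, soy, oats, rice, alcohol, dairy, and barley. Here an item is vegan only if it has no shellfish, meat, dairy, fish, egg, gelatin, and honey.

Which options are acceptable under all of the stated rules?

B, C, E, F, G

A: has spelt, so not Whole30-style — no
B: works as a binder, vegan, Whole30-style — valid
C: works as a binder, vegan, no sesame — OK
D: has gelatin, so not vegan; has tahini, so not sesame-free — reject
E: only avocado and canola oil; none excluded — valid
F: every rule checks out — keep
G: only canola oil and sunflower seed; none excluded — valid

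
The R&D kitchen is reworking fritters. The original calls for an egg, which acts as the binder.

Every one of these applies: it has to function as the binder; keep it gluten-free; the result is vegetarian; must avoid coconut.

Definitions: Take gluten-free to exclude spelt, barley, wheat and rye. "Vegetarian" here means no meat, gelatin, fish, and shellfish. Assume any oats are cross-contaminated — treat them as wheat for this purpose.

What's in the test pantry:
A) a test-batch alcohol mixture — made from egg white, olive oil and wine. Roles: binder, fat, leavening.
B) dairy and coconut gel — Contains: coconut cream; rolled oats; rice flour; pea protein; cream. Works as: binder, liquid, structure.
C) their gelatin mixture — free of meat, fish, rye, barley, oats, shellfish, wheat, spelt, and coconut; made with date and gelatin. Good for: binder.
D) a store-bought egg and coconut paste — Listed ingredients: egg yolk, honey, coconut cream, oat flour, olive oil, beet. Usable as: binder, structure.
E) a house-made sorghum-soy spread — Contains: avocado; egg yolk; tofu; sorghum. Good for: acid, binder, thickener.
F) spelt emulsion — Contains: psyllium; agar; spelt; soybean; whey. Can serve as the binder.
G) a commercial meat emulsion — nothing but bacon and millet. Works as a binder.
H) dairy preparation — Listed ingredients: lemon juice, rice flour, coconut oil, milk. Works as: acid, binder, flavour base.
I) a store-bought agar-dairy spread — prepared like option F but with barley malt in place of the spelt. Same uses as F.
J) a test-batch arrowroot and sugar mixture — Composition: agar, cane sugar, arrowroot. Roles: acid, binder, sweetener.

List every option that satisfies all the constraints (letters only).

A: vegetarian, gluten-free — OK
B: has rolled oats, so not gluten-free; has coconut cream, so not coconut-free — out
C: has gelatin, so not vegetarian — no
D: has oat flour, so not gluten-free; has coconut cream, so not coconut-free — no
E: works as a binder, vegetarian, no coconut — valid
F: has spelt, so not gluten-free — reject
G: has bacon, so not vegetarian — no
H: has coconut oil, so not coconut-free — reject
I: has barley malt, so not gluten-free — out
J: works as a binder, no coconut, vegetarian — OK

A, E, J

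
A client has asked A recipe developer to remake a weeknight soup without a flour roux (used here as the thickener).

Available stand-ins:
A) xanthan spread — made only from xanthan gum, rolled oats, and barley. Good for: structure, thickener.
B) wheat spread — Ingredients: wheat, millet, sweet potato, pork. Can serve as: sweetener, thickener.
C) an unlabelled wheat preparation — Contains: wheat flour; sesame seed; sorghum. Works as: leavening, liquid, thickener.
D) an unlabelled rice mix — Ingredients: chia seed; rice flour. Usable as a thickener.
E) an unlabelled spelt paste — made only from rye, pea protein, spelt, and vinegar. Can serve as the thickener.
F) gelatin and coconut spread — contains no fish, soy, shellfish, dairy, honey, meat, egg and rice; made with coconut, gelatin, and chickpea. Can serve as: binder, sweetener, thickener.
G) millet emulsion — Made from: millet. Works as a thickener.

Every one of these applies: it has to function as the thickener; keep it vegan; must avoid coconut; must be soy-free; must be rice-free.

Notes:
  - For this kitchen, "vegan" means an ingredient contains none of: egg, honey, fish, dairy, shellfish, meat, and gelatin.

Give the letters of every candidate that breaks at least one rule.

A: no coconut, vegan — OK
B: has pork, so not vegan — no
C: every rule checks out — valid
D: has rice flour, so not rice-free — out
E: vegan, no coconut — keep
F: has gelatin, so not vegan; has coconut, so not coconut-free — reject
G: only millet; none excluded — valid

B, D, F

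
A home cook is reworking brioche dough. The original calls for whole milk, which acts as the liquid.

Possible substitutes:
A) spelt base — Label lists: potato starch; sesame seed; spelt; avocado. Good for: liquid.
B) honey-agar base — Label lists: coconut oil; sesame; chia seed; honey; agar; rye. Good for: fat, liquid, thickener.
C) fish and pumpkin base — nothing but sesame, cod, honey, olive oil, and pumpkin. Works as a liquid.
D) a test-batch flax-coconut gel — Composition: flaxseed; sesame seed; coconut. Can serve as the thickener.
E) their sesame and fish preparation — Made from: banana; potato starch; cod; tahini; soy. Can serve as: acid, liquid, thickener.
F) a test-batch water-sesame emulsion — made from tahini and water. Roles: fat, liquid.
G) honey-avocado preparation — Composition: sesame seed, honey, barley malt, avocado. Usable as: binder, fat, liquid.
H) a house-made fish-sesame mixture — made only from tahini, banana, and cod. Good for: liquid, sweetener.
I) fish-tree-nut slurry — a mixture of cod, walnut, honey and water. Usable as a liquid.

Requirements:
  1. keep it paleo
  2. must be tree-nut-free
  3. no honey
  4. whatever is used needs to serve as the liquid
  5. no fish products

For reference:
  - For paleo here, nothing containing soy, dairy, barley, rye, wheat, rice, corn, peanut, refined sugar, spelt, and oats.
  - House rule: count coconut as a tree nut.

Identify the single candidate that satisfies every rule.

A: has spelt, so not paleo — out
B: has rye, so not paleo; has honey, so not honey-free (and 1 more) — reject
C: has honey, so not honey-free; has cod, so not fish-free — reject
D: not usable as a liquid; has coconut, so not tree-nut-free — reject
E: has soy, so not paleo; has cod, so not fish-free — no
F: nothing on the exclusion list — valid
G: has barley malt, so not paleo; has honey, so not honey-free — no
H: has cod, so not fish-free — no
I: has honey, so not honey-free; has cod, so not fish-free (and 1 more) — reject

F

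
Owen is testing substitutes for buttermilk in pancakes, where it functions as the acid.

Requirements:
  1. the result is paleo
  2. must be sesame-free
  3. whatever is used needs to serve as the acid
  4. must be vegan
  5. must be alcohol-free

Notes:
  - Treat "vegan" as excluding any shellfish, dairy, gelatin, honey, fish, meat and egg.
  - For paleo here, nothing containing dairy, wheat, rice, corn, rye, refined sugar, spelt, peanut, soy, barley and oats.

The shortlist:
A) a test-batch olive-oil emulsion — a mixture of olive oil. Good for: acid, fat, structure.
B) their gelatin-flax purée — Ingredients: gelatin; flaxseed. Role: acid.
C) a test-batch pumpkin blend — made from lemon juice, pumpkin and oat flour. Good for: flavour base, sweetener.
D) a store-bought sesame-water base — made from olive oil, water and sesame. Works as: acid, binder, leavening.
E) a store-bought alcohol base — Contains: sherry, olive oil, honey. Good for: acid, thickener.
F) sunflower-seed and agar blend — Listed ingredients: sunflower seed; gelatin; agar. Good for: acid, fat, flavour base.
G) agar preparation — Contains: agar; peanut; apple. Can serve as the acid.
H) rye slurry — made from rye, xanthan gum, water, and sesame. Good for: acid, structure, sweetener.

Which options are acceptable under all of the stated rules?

A

A: only olive oil; none excluded — valid
B: has gelatin, so not vegan — no
C: not usable as an acid; has oat flour, so not paleo — out
D: has sesame, so not sesame-free — reject
E: has honey, so not vegan; has sherry, so not alcohol-free — reject
F: has gelatin, so not vegan — out
G: has peanut, so not paleo — out
H: has rye, so not paleo; has sesame, so not sesame-free — reject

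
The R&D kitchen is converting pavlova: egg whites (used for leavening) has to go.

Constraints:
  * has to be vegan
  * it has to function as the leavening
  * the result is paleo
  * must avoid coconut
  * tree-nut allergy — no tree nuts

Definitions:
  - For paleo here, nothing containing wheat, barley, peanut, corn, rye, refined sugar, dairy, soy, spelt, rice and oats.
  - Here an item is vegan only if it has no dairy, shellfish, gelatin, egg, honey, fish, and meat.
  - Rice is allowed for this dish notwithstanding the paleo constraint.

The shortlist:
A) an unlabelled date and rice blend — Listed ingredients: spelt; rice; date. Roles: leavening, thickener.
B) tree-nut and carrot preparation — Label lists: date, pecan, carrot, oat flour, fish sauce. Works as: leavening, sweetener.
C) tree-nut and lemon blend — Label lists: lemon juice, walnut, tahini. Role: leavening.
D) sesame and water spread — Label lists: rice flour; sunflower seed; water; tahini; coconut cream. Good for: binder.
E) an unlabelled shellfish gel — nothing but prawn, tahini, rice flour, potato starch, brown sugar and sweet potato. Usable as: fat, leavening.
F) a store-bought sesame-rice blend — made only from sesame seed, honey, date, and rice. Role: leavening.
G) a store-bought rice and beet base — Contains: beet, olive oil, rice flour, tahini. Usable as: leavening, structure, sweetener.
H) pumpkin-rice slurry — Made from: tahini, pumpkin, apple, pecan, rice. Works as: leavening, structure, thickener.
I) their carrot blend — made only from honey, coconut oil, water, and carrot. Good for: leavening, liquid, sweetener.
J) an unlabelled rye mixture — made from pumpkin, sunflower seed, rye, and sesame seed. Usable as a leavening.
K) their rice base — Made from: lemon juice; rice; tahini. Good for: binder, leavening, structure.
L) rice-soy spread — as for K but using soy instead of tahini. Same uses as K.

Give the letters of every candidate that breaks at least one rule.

A, B, C, D, E, F, H, I, J, L

A: has spelt, so not paleo — out
B: has oat flour, so not paleo; has fish sauce, so not vegan (and 1 more) — reject
C: has walnut, so not tree-nut-free — no
D: not usable as a leavening; has coconut cream, so not coconut-free — no
E: has brown sugar, so not paleo; has prawn, so not vegan — no
F: has honey, so not vegan — no
G: rice is permitted under the paleo carve-out; nothing else excluded — keep
H: has pecan, so not tree-nut-free — reject
I: has honey, so not vegan; has coconut oil, so not coconut-free — no
J: has rye, so not paleo — reject
K: rice is permitted under the paleo carve-out; nothing else excluded — keep
L: has soy, so not paleo — out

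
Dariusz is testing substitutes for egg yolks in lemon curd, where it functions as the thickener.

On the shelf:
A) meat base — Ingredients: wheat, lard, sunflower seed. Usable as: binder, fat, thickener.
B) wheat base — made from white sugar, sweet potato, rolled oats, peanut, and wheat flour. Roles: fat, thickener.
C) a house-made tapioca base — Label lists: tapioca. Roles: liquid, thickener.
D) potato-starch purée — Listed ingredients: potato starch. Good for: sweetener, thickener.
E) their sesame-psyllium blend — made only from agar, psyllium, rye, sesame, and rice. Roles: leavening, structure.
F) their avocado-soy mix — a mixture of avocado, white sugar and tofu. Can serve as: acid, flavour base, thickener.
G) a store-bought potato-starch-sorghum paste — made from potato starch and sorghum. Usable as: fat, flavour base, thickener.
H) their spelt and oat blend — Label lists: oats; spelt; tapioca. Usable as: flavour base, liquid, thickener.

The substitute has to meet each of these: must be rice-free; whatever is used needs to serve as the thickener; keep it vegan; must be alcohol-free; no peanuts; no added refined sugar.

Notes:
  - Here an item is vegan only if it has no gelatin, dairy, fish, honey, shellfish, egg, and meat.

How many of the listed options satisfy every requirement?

A: has lard, so not vegan — reject
B: has peanut, so not peanut-free; has white sugar, so not no-added-sugar — no
C: only tapioca; none excluded — valid
D: no peanut, no rice — OK
E: not usable as a thickener; has rice, so not rice-free — no
F: has white sugar, so not no-added-sugar — out
G: works as a thickener, no alcohol, vegan — valid
H: vegan, no rice — keep

4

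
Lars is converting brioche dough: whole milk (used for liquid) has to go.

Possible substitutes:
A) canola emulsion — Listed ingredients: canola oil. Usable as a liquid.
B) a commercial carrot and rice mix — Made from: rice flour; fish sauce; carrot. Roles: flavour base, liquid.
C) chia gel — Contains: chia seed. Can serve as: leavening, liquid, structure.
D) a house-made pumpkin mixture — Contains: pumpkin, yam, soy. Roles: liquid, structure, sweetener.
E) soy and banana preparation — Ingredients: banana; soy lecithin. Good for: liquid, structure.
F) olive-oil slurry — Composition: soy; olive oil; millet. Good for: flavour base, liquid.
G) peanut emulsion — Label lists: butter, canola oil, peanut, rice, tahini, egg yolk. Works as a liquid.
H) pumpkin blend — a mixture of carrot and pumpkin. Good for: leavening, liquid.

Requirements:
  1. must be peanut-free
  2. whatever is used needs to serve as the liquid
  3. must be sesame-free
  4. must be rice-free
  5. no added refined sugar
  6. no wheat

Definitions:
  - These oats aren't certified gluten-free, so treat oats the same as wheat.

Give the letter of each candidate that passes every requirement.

A, C, D, E, F, H

A: only canola oil; none excluded — keep
B: has rice flour, so not rice-free — out
C: every rule checks out — OK
D: all constraints satisfied — keep
E: works as a liquid, no sesame, wheat-free — keep
F: only soy, olive oil, and millet; none excluded — valid
G: has rice, so not rice-free; has peanut, so not peanut-free (and 1 more) — out
H: works as a liquid, wheat-free, no rice — OK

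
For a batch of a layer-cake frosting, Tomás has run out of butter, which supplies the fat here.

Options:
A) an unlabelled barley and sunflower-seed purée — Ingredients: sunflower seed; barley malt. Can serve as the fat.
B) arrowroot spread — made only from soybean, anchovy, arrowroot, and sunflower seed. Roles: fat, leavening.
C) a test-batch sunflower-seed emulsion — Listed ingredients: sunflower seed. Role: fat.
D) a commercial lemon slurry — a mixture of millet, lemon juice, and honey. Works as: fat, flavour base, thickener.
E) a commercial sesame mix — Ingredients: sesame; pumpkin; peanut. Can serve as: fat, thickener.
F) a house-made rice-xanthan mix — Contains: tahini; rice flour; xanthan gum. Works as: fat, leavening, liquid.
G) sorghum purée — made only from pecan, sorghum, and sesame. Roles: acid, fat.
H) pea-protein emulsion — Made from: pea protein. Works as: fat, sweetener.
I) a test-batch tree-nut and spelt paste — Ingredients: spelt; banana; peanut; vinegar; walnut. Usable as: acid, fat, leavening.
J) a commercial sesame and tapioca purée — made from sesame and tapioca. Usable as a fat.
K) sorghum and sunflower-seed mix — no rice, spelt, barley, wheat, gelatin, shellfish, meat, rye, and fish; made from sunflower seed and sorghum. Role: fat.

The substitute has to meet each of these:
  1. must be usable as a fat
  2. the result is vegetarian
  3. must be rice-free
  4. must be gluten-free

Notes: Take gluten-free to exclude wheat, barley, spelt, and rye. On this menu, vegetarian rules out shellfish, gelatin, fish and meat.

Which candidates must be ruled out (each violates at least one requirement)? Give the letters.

A: has barley malt, so not gluten-free — out
B: has anchovy, so not vegetarian — no
C: every rule checks out — OK
D: nothing on the exclusion list — OK
E: vegetarian, gluten-free — valid
F: has rice flour, so not rice-free — out
G: only sesame, pecan, and sorghum; none excluded — valid
H: works as a fat, gluten-free, no rice — keep
I: has spelt, so not gluten-free — reject
J: only sesame and tapioca; none excluded — valid
K: all constraints satisfied — OK

A, B, F, I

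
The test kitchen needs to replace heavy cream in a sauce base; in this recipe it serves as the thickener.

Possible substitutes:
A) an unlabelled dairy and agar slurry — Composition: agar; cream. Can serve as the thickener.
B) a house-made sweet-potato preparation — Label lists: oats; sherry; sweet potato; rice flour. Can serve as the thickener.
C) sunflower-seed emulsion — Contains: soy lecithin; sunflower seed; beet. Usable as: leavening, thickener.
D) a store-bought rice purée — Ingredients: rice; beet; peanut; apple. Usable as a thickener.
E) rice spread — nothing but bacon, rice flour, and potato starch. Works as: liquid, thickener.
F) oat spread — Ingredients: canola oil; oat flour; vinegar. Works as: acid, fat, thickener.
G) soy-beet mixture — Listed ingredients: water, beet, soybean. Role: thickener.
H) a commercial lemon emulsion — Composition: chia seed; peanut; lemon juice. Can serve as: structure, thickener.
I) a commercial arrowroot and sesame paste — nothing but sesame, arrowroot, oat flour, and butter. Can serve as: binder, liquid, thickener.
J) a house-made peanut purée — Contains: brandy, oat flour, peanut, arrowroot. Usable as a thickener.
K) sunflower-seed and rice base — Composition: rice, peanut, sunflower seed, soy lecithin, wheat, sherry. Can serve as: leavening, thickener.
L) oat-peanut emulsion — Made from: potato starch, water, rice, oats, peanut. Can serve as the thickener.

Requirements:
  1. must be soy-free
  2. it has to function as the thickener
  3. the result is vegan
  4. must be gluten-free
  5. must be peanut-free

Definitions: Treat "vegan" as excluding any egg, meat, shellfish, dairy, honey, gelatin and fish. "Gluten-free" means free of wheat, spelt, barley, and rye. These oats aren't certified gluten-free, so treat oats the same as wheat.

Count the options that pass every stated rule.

A: has cream, so not vegan — no
B: has oats, so not gluten-free — reject
C: has soy lecithin, so not soy-free — no
D: has peanut, so not peanut-free — no
E: has bacon, so not vegan — reject
F: has oat flour, so not gluten-free — out
G: has soybean, so not soy-free — reject
H: has peanut, so not peanut-free — out
I: has butter, so not vegan; has oat flour, so not gluten-free — no
J: has oat flour, so not gluten-free; has peanut, so not peanut-free — no
K: has wheat, so not gluten-free; has soy lecithin, so not soy-free (and 1 more) — no
L: has oats, so not gluten-free; has peanut, so not peanut-free — reject

0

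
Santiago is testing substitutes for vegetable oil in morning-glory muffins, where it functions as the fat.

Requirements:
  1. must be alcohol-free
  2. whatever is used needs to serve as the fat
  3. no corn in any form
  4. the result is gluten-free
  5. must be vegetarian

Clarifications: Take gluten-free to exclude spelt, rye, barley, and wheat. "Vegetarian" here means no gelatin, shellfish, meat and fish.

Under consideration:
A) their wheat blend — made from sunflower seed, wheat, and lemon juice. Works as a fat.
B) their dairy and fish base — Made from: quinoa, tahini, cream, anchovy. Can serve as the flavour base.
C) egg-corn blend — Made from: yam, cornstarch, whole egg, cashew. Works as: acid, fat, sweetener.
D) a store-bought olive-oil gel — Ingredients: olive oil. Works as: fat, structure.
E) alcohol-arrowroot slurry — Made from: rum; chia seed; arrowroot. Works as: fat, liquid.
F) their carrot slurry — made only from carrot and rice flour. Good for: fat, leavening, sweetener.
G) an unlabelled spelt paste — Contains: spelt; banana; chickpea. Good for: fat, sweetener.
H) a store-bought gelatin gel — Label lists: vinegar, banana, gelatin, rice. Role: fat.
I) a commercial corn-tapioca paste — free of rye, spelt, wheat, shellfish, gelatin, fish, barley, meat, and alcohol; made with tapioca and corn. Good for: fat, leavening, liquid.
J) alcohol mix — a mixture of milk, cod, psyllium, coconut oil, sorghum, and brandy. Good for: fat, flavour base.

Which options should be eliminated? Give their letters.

A: has wheat, so not gluten-free — no
B: not usable as a fat; has anchovy, so not vegetarian — out
C: has cornstarch, so not corn-free — reject
D: every rule checks out — OK
E: has rum, so not alcohol-free — out
F: nothing on the exclusion list — keep
G: has spelt, so not gluten-free — reject
H: has gelatin, so not vegetarian — reject
I: has corn, so not corn-free — out
J: has cod, so not vegetarian; has brandy, so not alcohol-free — out

A, B, C, E, G, H, I, J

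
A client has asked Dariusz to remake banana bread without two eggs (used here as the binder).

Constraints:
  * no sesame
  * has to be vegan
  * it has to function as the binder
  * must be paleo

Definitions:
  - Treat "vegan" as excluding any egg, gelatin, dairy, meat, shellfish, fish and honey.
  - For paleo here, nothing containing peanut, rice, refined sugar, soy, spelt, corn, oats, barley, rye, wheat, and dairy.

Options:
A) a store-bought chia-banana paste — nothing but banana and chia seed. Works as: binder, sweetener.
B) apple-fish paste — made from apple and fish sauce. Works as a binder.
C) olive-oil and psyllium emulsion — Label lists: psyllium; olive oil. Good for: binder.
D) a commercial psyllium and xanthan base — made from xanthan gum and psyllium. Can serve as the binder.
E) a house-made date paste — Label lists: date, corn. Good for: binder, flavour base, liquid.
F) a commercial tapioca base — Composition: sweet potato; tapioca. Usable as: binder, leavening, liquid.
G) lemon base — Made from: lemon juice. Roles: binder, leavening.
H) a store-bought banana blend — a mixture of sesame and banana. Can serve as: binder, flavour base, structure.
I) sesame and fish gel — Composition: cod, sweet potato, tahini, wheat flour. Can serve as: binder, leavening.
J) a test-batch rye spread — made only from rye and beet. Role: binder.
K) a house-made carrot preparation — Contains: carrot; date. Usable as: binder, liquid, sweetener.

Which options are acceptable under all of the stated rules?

A: only banana and chia seed; none excluded — keep
B: has fish sauce, so not vegan — out
C: nothing on the exclusion list — keep
D: every rule checks out — valid
E: has corn, so not paleo — out
F: nothing on the exclusion list — valid
G: vegan, paleo — keep
H: has sesame, so not sesame-free — reject
I: has cod, so not vegan; has wheat flour, so not paleo (and 1 more) — reject
J: has rye, so not paleo — reject
K: nothing on the exclusion list — keep

A, C, D, F, G, K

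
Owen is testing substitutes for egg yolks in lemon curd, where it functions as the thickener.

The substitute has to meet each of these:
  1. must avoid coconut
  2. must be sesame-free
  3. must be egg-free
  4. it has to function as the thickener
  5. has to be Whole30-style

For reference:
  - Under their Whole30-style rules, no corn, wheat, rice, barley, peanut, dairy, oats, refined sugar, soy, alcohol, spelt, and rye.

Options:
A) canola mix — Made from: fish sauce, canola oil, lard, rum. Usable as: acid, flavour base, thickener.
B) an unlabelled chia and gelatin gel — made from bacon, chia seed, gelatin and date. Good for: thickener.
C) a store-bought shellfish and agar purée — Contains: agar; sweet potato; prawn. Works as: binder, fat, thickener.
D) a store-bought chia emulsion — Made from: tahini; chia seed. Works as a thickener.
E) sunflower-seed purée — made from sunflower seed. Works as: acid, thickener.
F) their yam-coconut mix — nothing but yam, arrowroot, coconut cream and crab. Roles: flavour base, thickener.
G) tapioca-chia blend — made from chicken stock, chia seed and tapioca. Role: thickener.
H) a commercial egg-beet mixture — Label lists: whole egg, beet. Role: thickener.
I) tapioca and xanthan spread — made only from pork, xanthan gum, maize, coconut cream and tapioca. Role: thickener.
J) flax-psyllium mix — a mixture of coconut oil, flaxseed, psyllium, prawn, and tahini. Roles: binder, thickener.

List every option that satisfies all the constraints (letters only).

B, C, E, G

A: has rum, so not Whole30-style — no
B: gelatin and bacon etc. — none of it excluded — OK
C: all constraints satisfied — keep
D: has tahini, so not sesame-free — out
E: all constraints satisfied — keep
F: has coconut cream, so not coconut-free — reject
G: only chicken stock, chia seed, and tapioca; none excluded — valid
H: has whole egg, so not egg-free — no
I: has maize, so not Whole30-style; has coconut cream, so not coconut-free — reject
J: has tahini, so not sesame-free; has coconut oil, so not coconut-free — reject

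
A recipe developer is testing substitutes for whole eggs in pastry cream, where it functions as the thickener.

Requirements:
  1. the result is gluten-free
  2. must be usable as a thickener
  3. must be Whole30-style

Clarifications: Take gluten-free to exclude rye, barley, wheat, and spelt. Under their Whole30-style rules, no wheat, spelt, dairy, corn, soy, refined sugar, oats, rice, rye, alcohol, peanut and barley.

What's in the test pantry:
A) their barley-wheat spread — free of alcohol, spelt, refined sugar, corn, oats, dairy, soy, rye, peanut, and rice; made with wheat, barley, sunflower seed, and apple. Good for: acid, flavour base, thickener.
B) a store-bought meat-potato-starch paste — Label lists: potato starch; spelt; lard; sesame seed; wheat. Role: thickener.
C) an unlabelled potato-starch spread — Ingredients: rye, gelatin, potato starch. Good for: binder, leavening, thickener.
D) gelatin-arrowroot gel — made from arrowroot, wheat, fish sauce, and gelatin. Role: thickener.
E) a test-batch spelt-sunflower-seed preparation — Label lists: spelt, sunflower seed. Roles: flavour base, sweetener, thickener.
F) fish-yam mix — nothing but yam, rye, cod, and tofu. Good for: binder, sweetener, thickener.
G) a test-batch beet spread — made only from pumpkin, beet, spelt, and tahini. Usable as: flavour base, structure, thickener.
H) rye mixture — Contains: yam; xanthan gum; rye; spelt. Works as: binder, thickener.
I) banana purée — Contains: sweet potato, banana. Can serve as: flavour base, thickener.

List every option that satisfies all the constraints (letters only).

I

A: has barley, so not gluten-free; has barley, so not Whole30-style — out
B: has spelt, so not gluten-free; has spelt, so not Whole30-style — no
C: has rye, so not gluten-free; has rye, so not Whole30-style — no
D: has wheat, so not gluten-free; has wheat, so not Whole30-style — out
E: has spelt, so not gluten-free; has spelt, so not Whole30-style — out
F: has rye, so not gluten-free; has rye, so not Whole30-style — no
G: has spelt, so not gluten-free; has spelt, so not Whole30-style — no
H: has rye, so not gluten-free; has rye, so not Whole30-style — no
I: Whole30-style, gluten-free — OK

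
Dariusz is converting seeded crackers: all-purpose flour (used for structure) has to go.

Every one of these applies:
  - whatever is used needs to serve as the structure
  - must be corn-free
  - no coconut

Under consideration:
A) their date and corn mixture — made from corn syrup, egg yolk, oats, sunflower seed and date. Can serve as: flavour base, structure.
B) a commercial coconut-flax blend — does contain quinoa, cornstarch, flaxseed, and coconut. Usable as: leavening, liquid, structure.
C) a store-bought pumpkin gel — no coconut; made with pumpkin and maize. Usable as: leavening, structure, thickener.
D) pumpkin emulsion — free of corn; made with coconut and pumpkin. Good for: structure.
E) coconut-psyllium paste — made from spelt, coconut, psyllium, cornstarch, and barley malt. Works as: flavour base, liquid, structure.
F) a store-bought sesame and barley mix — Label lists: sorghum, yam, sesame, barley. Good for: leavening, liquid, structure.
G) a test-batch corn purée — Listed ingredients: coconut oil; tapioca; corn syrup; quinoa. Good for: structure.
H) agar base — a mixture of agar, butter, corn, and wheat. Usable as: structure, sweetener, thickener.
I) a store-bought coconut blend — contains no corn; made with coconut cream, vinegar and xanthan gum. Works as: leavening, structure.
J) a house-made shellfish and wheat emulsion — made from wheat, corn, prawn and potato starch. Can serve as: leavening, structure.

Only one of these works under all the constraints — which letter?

A: has corn syrup, so not corn-free — no
B: has cornstarch, so not corn-free; has coconut, so not coconut-free — reject
C: has maize, so not corn-free — reject
D: has coconut, so not coconut-free — out
E: has cornstarch, so not corn-free; has coconut, so not coconut-free — out
F: barley and sesame etc. — none of it excluded — valid
G: has corn syrup, so not corn-free; has coconut oil, so not coconut-free — out
H: has corn, so not corn-free — reject
I: has coconut cream, so not coconut-free — out
J: has corn, so not corn-free — out

F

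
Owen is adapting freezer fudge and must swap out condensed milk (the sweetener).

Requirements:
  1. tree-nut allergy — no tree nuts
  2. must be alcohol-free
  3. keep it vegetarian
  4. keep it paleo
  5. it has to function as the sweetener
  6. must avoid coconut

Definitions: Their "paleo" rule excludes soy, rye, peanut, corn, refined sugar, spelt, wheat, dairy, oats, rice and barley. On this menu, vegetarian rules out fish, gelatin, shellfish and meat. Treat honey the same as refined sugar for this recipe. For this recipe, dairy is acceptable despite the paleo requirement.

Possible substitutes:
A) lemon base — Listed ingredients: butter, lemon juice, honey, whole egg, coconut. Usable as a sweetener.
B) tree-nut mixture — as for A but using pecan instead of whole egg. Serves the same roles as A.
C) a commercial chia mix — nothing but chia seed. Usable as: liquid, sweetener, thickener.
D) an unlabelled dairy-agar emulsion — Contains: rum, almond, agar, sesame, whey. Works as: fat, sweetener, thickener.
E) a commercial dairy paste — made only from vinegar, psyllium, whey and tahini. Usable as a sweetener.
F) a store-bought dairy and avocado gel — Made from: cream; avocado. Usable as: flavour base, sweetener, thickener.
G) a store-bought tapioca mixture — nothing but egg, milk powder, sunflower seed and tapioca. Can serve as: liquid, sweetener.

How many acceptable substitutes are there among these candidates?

4

A: has honey, so not paleo; has coconut, so not coconut-free — out
B: has honey, so not paleo; has pecan, so not tree-nut-free (and 1 more) — out
C: every rule checks out — valid
D: has almond, so not tree-nut-free; has rum, so not alcohol-free — out
E: dairy is permitted under the paleo carve-out; nothing else excluded — keep
F: dairy is permitted under the paleo carve-out; nothing else excluded — valid
G: dairy is permitted under the paleo carve-out; nothing else excluded — valid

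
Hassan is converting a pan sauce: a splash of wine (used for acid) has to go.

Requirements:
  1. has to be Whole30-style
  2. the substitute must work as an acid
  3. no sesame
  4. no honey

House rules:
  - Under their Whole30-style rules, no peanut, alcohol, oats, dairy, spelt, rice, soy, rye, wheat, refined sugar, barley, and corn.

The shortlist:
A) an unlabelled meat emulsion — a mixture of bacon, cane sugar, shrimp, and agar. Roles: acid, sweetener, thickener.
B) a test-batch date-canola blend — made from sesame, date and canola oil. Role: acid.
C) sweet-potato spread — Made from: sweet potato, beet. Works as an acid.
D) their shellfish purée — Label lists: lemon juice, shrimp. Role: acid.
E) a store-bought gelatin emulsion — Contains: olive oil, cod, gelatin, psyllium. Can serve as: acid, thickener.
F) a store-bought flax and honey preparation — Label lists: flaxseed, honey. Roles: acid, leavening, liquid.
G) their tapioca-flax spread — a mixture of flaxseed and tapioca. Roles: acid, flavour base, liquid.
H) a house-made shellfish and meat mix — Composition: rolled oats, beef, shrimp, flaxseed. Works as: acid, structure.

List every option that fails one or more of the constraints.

A, B, F, H

A: has cane sugar, so not Whole30-style — reject
B: has sesame, so not sesame-free — out
C: no sesame, Whole30-style — keep
D: works as an acid, no sesame, no honey — OK
E: every rule checks out — OK
F: has honey, so not honey-free — reject
G: every rule checks out — keep
H: has rolled oats, so not Whole30-style — no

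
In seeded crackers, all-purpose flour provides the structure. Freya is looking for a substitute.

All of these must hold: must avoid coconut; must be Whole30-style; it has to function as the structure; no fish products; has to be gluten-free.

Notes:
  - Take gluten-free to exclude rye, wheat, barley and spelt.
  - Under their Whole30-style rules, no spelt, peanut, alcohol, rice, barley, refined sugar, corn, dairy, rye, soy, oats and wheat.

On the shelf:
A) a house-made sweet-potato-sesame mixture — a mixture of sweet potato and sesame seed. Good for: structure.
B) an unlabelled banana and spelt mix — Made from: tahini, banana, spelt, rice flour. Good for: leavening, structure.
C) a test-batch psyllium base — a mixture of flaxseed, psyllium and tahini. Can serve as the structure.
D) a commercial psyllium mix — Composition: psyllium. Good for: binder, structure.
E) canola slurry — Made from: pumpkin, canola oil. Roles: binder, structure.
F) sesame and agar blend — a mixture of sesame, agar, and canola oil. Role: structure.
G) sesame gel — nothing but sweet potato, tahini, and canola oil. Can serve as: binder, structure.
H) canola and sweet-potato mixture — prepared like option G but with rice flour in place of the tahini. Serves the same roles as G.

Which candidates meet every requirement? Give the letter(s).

A: no coconut, gluten-free — OK
B: has spelt, so not gluten-free; has rice flour, so not Whole30-style — reject
C: every rule checks out — valid
D: no coconut, gluten-free — OK
E: no coconut, Whole30-style — valid
F: only sesame, canola oil, and agar; none excluded — valid
G: only tahini, sweet potato and canola oil; none excluded — valid
H: has rice flour, so not Whole30-style — no

A, C, D, E, F, G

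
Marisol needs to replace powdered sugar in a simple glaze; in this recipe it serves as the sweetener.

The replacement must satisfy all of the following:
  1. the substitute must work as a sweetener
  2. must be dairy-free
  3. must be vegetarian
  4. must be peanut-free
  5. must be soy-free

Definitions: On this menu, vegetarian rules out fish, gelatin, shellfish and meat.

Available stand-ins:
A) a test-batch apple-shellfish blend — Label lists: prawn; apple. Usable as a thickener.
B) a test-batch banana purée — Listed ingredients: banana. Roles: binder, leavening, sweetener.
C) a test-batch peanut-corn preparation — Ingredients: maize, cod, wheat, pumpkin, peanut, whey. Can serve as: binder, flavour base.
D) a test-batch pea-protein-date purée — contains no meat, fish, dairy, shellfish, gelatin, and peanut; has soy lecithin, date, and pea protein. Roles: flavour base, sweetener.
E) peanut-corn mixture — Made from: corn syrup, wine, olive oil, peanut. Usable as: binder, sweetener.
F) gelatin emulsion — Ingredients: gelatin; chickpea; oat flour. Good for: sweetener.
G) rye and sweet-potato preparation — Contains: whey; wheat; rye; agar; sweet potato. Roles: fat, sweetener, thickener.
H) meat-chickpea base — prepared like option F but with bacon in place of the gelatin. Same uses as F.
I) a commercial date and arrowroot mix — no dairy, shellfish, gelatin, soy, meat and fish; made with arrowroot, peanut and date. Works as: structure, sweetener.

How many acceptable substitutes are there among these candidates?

1

A: not usable as a sweetener; has prawn, so not vegetarian — reject
B: only banana; none excluded — keep
C: not usable as a sweetener; has cod, so not vegetarian (and 2 more) — no
D: has soy lecithin, so not soy-free — no
E: has peanut, so not peanut-free — out
F: has gelatin, so not vegetarian — out
G: has whey, so not dairy-free — reject
H: has bacon, so not vegetarian — out
I: has peanut, so not peanut-free — reject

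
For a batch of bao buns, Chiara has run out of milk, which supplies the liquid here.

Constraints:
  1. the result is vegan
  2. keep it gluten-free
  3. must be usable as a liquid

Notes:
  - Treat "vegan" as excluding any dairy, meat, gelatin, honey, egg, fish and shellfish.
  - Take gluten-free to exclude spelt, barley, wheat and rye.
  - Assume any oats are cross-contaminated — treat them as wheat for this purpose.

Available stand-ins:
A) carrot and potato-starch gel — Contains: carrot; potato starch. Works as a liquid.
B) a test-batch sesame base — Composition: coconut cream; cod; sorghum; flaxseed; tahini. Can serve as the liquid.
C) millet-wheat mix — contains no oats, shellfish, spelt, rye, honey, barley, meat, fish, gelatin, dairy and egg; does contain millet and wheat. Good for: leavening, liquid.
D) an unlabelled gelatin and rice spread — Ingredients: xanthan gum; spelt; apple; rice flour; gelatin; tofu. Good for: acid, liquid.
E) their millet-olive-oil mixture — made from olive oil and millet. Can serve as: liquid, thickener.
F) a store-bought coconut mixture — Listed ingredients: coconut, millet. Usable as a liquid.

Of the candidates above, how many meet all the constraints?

A: all constraints satisfied — valid
B: has cod, so not vegan — reject
C: has wheat, so not gluten-free — out
D: has gelatin, so not vegan; has spelt, so not gluten-free — reject
E: only olive oil and millet; none excluded — OK
F: all constraints satisfied — keep

3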